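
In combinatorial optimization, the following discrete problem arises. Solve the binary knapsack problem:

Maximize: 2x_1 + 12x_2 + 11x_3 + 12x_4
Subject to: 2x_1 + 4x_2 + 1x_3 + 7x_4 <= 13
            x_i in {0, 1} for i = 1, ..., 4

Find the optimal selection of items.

Items: item 1 (v=2, w=2), item 2 (v=12, w=4), item 3 (v=11, w=1), item 4 (v=12, w=7)
Capacity: 13
Checking all 16 subsets (w = total weight, v = total value):
  {}: w = 0, v = 0
  {1}: w = 2, v = 2
  {2}: w = 4, v = 12
  {3}: w = 1, v = 11
  {4}: w = 7, v = 12
  {1, 2}: w = 6, v = 14
  {1, 3}: w = 3, v = 13
  {1, 4}: w = 9, v = 14
  {2, 3}: w = 5, v = 23
  {2, 4}: w = 11, v = 24
  {3, 4}: w = 8, v = 23
  {1, 2, 3}: w = 7, v = 25
  {1, 2, 4}: w = 13, v = 26
  {1, 3, 4}: w = 10, v = 25
  {2, 3, 4}: w = 12, v = 35
  {1, 2, 3, 4}: w = 14 > 13, infeasible
Best feasible subset: items [2, 3, 4]
Total weight: 12 <= 13, total value: 35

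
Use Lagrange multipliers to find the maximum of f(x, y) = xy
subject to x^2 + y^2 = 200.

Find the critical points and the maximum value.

Lagrange conditions: y = 2*lambda*x and x = 2*lambda*y
If x = 0 then y = 0, violating the constraint, so x, y != 0.
Dividing: y/x = x/y => x^2 = y^2 => y = x or y = -x
Constraint: 2x^2 = 200 => x^2 = 100 => x = +/-10
Critical points: (10, 10), (-10, -10), (10, -10), (-10, 10)
  y = x:  xy = x^2 = 100  at (10, 10) and (-10, -10)
  y = -x: xy = -x^2 = -100 at (10, -10) and (-10, 10)
Maximum xy = 100 at (10, 10) and (-10, -10)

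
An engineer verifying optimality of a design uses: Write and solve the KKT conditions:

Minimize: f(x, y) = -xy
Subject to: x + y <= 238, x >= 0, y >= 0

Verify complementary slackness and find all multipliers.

Problem: min -xy s.t. x + y <= 238 (multiplier lambda), x >= 0 (mu_x), y >= 0 (mu_y)
KKT stationarity: -y + lambda - mu_x = 0, -x + lambda - mu_y = 0, with lambda, mu_x, mu_y >= 0
Complementary slackness: lambda*(x + y - 238) = 0, mu_x*x = 0, mu_y*y = 0
If lambda = 0: y = -mu_x <= 0 and x = -mu_y <= 0 force x = y = 0 with f = 0; but x = y = 119 is feasible with f = -14161 < 0, so this is not the minimum. Hence lambda > 0 and x + y = 238.
Try x > 0, y > 0 (so mu_x = mu_y = 0): y = lambda, x = lambda => x = y = lambda
x + y = 238 => 2*lambda = 238 => lambda = 119
x* = y* = 119 > 0, consistent with mu_x = mu_y = 0.
(Any feasible point with x = 0 or y = 0 has f = 0 > -14161, so the minimum is not on those boundaries.)
min(-xy) = -14161 (i.e. max xy = 14161)
Multipliers: lambda = 119, mu_x = 0, mu_y = 0
Complementary slackness: lambda*(x + y - 238) = 119*(119 + 119 - 238) = 0, mu_x*x = 0*119 = 0, mu_y*y = 0*119 = 0. Satisfied.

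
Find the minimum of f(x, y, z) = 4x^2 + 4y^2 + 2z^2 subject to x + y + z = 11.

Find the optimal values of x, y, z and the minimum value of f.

Using Lagrange multipliers on f = 4x^2 + 4y^2 + 2z^2 with constraint x + y + z = 11:
Conditions: 2*4*x = lambda, 2*4*y = lambda, 2*2*z = lambda
So x = lambda/8, y = lambda/8, z = lambda/4
Substituting into constraint: lambda * (1/2) = 11
lambda = 22
x = 11/4, y = 11/4, z = 11/2
Minimum value = 121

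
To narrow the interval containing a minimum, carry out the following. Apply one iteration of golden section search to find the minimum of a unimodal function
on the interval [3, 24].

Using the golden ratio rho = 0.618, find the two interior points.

Golden section search on [3, 24].
Golden ratio rho = 0.618 (approx).
Interior points:
  x_1 = 3 + (1-0.618)*21 = 11.0220
  x_2 = 3 + 0.618*21 = 15.9780
Compare f(x_1) and f(x_2) to determine which subinterval to keep.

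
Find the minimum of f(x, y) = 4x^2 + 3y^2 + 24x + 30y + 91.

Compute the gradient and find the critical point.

f(x,y) = 4x^2 + 3y^2 + 24x + 30y + 91
df/dx = 8x + (24) = 0  =>  x = -3
df/dy = 6y + (30) = 0  =>  y = -5
f(-3, -5) = 4*(-3)^2 + 3*(-5)^2 + 24*(-3) + 30*(-5) + 91 = -20
Hessian is diagonal with entries 8, 6 > 0, so this is a minimum.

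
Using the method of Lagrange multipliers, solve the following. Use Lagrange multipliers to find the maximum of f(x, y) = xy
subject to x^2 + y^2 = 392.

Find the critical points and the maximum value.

Lagrange conditions: y = 2*lambda*x and x = 2*lambda*y
If x = 0 then y = 0, violating the constraint, so x, y != 0.
Dividing: y/x = x/y => x^2 = y^2 => y = x or y = -x
Constraint: 2x^2 = 392 => x^2 = 196 => x = +/-14
Critical points: (14, 14), (-14, -14), (14, -14), (-14, 14)
  y = x:  xy = x^2 = 196  at (14, 14) and (-14, -14)
  y = -x: xy = -x^2 = -196 at (14, -14) and (-14, 14)
Maximum xy = 196 at (14, 14) and (-14, -14)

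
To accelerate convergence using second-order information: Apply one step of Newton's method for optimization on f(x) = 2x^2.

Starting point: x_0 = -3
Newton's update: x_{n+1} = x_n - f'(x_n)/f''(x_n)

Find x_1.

f(x) = 2x^2
f'(x) = 4x + (0), f''(x) = 4
Newton step: x_1 = x_0 - f'(x_0)/f''(x_0)
f'(-3) = -12
x_1 = -3 - -12/4 = 0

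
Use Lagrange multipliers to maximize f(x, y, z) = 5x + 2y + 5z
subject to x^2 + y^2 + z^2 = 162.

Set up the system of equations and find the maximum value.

Lagrange conditions: 5 = 2*lambda*x, 2 = 2*lambda*y, 5 = 2*lambda*z
So x:5 = y:2 = z:5, i.e. x = 5t, y = 2t, z = 5t
Constraint: t^2*(5^2 + 2^2 + 5^2) = 162
  t^2 * 54 = 162  =>  t = sqrt(3)
Maximum = 5*5t + 2*2t + 5*5t = 54*sqrt(3) = sqrt(8748)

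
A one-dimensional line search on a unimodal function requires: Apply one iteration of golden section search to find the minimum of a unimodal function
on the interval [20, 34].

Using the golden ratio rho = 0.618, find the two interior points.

Golden section search on [20, 34].
Golden ratio rho = 0.618 (approx).
Interior points:
  x_1 = 20 + (1-0.618)*14 = 25.3480
  x_2 = 20 + 0.618*14 = 28.6520
Compare f(x_1) and f(x_2) to determine which subinterval to keep.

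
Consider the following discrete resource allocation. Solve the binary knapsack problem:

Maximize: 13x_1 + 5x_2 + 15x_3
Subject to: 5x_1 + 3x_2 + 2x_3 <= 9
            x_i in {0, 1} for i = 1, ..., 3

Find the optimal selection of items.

Items: item 1 (v=13, w=5), item 2 (v=5, w=3), item 3 (v=15, w=2)
Capacity: 9
Checking all 8 subsets (w = total weight, v = total value):
  {}: w = 0, v = 0
  {1}: w = 5, v = 13
  {2}: w = 3, v = 5
  {3}: w = 2, v = 15
  {1, 2}: w = 8, v = 18
  {1, 3}: w = 7, v = 28
  {2, 3}: w = 5, v = 20
  {1, 2, 3}: w = 10 > 9, infeasible
Best feasible subset: items [1, 3]
Total weight: 7 <= 9, total value: 28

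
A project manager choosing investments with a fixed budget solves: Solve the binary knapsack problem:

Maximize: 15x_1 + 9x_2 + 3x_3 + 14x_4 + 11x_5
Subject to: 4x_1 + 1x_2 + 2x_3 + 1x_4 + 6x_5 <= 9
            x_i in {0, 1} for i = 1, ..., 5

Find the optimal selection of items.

Items: item 1 (v=15, w=4), item 2 (v=9, w=1), item 3 (v=3, w=2), item 4 (v=14, w=1), item 5 (v=11, w=6)
Capacity: 9
Checking all 32 subsets (w = total weight, v = total value):
  {}: w = 0, v = 0
  {1}: w = 4, v = 15
  {2}: w = 1, v = 9
  {3}: w = 2, v = 3
  {4}: w = 1, v = 14
  {5}: w = 6, v = 11
  {1, 2}: w = 5, v = 24
  {1, 3}: w = 6, v = 18
  {1, 4}: w = 5, v = 29
  {1, 5}: w = 10 > 9, infeasible
  {2, 3}: w = 3, v = 12
  {2, 4}: w = 2, v = 23
  {2, 5}: w = 7, v = 20
  {3, 4}: w = 3, v = 17
  {3, 5}: w = 8, v = 14
  {4, 5}: w = 7, v = 25
  {1, 2, 3}: w = 7, v = 27
  {1, 2, 4}: w = 6, v = 38
  {1, 2, 5}: w = 11 > 9, infeasible
  {1, 3, 4}: w = 7, v = 32
  {1, 3, 5}: w = 12 > 9, infeasible
  {1, 4, 5}: w = 11 > 9, infeasible
  {2, 3, 4}: w = 4, v = 26
  {2, 3, 5}: w = 9, v = 23
  {2, 4, 5}: w = 8, v = 34
  {3, 4, 5}: w = 9, v = 28
  {1, 2, 3, 4}: w = 8, v = 41
  {1, 2, 3, 5}: w = 13 > 9, infeasible
  {1, 2, 4, 5}: w = 12 > 9, infeasible
  {1, 3, 4, 5}: w = 13 > 9, infeasible
  {2, 3, 4, 5}: w = 10 > 9, infeasible
  {1, 2, 3, 4, 5}: w = 14 > 9, infeasible
Best feasible subset: items [1, 2, 3, 4]
Total weight: 8 <= 9, total value: 41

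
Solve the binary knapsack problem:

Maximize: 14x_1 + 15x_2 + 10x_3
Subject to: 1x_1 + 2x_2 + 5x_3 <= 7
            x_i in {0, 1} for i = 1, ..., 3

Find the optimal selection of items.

Items: item 1 (v=14, w=1), item 2 (v=15, w=2), item 3 (v=10, w=5)
Capacity: 7
Checking all 8 subsets (w = total weight, v = total value):
  {}: w = 0, v = 0
  {1}: w = 1, v = 14
  {2}: w = 2, v = 15
  {3}: w = 5, v = 10
  {1, 2}: w = 3, v = 29
  {1, 3}: w = 6, v = 24
  {2, 3}: w = 7, v = 25
  {1, 2, 3}: w = 8 > 7, infeasible
Best feasible subset: items [1, 2]
Total weight: 3 <= 7, total value: 29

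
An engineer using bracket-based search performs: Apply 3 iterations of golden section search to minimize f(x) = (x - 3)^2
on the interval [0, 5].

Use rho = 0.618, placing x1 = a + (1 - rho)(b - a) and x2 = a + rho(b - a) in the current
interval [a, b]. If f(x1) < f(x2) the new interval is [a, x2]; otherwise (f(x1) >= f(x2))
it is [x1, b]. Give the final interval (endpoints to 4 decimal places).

Golden section search for min of f(x) = (x - 3)^2 on [0, 5].
Each step: x1 = a + (1 - rho)(b - a), x2 = a + rho(b - a); if f(x1) < f(x2) keep [a, x2], otherwise keep [x1, b].
Step 1: [0.0000, 5.0000], x1=1.9100 (f=1.1881), x2=3.0900 (f=0.0081); f(x1) > f(x2) => keep [1.9100, 5.0000]
Step 2: [1.9100, 5.0000], x1=3.0904 (f=0.0082), x2=3.8196 (f=0.6718); f(x1) < f(x2) => keep [1.9100, 3.8196]
Step 3: [1.9100, 3.8196], x1=2.6395 (f=0.1300), x2=3.0901 (f=0.0081); f(x1) > f(x2) => keep [2.6395, 3.8196]
Final interval: [2.6395, 3.8196]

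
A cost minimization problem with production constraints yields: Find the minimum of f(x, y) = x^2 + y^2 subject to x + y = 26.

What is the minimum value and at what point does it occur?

Substitute y = 26 - x into f(x,y) = x^2 + y^2:
g(x) = x^2 + (26 - x)^2 = 2x^2 - 52x + 676
g'(x) = 4x - 52 = 0  =>  x = 13
y = 26 - 13 = 13
Minimum value = 13^2 + 13^2 = 338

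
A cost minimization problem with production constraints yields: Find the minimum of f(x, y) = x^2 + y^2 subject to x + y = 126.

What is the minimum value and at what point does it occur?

Substitute y = 126 - x into f(x,y) = x^2 + y^2:
g(x) = x^2 + (126 - x)^2 = 2x^2 - 252x + 15876
g'(x) = 4x - 252 = 0  =>  x = 63
y = 126 - 63 = 63
Minimum value = 63^2 + 63^2 = 7938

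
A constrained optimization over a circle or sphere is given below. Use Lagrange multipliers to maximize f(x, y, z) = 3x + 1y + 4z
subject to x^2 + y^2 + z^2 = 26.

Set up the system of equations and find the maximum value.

Lagrange conditions: 3 = 2*lambda*x, 1 = 2*lambda*y, 4 = 2*lambda*z
So x:3 = y:1 = z:4, i.e. x = 3t, y = 1t, z = 4t
Constraint: t^2*(3^2 + 1^2 + 4^2) = 26
  t^2 * 26 = 26  =>  t = sqrt(1)
Maximum = 3*3t + 1*1t + 4*4t = 26*sqrt(1) = 26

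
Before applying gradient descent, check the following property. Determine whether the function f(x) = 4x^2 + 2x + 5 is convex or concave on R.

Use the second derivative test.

f(x) = 4x^2 + 2x + 5
f'(x) = 8x + 2
f''(x) = 8
Since f''(x) = 8 > 0 for all x, f is convex on R.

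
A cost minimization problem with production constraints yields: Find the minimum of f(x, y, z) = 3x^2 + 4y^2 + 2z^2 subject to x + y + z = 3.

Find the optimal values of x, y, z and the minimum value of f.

Using Lagrange multipliers on f = 3x^2 + 4y^2 + 2z^2 with constraint x + y + z = 3:
Conditions: 2*3*x = lambda, 2*4*y = lambda, 2*2*z = lambda
So x = lambda/6, y = lambda/8, z = lambda/4
Substituting into constraint: lambda * (13/24) = 3
lambda = 72/13
x = 12/13, y = 9/13, z = 18/13
Minimum value = 108/13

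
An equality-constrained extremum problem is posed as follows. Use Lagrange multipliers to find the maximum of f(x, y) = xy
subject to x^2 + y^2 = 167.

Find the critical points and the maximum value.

Lagrange conditions: y = 2*lambda*x and x = 2*lambda*y
If x = 0 then y = 0, violating the constraint, so x, y != 0.
Dividing: y/x = x/y => x^2 = y^2 => y = x or y = -x
Constraint: 2x^2 = 167 => x^2 = 167/2 => x = +/-sqrt(167/2)
Critical points: (sqrt(167/2), sqrt(167/2)), (-sqrt(167/2), -sqrt(167/2)), (sqrt(167/2), -sqrt(167/2)), (-sqrt(167/2), sqrt(167/2))
  y = x:  xy = x^2 = 167/2  at (sqrt(167/2), sqrt(167/2)) and (-sqrt(167/2), -sqrt(167/2))
  y = -x: xy = -x^2 = -167/2 at (sqrt(167/2), -sqrt(167/2)) and (-sqrt(167/2), sqrt(167/2))
Maximum xy = 167/2 at (sqrt(167/2), sqrt(167/2)) and (-sqrt(167/2), -sqrt(167/2))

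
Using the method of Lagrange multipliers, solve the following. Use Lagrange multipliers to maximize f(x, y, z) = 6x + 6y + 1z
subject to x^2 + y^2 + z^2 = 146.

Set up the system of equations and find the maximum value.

Lagrange conditions: 6 = 2*lambda*x, 6 = 2*lambda*y, 1 = 2*lambda*z
So x:6 = y:6 = z:1, i.e. x = 6t, y = 6t, z = 1t
Constraint: t^2*(6^2 + 6^2 + 1^2) = 146
  t^2 * 73 = 146  =>  t = sqrt(2)
Maximum = 6*6t + 6*6t + 1*1t = 73*sqrt(2) = sqrt(10658)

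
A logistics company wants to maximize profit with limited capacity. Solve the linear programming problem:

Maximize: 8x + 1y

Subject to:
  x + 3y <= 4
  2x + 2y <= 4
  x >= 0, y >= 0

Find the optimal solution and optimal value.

Feasible vertices: (0, 0), (0, 4/3), (1, 1), (2, 0)
Objective 8x + 1y at each:
  (0, 0): 0
  (0, 4/3): 4/3
  (1, 1): 9
  (2, 0): 16
Maximum is 16 at (2, 0).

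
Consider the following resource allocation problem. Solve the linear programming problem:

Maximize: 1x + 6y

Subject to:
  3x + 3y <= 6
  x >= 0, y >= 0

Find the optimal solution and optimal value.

The feasible region has vertices at [(0, 0), (2, 0), (0, 2)].
Checking objective 1x + 6y at each vertex:
  (0, 0): 1*0 + 6*0 = 0
  (2, 0): 1*2 + 6*0 = 2
  (0, 2): 1*0 + 6*2 = 12
Maximum is 12 at (0, 2).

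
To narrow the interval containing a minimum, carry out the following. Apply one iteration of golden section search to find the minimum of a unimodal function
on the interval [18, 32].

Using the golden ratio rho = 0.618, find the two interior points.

Golden section search on [18, 32].
Golden ratio rho = 0.618 (approx).
Interior points:
  x_1 = 18 + (1-0.618)*14 = 23.3480
  x_2 = 18 + 0.618*14 = 26.6520
Compare f(x_1) and f(x_2) to determine which subinterval to keep.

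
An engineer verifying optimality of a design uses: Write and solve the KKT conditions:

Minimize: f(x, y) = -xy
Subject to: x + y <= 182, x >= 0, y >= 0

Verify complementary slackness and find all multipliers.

Problem: min -xy s.t. x + y <= 182 (multiplier lambda), x >= 0 (mu_x), y >= 0 (mu_y)
KKT stationarity: -y + lambda - mu_x = 0, -x + lambda - mu_y = 0, with lambda, mu_x, mu_y >= 0
Complementary slackness: lambda*(x + y - 182) = 0, mu_x*x = 0, mu_y*y = 0
If lambda = 0: y = -mu_x <= 0 and x = -mu_y <= 0 force x = y = 0 with f = 0; but x = y = 91 is feasible with f = -8281 < 0, so this is not the minimum. Hence lambda > 0 and x + y = 182.
Try x > 0, y > 0 (so mu_x = mu_y = 0): y = lambda, x = lambda => x = y = lambda
x + y = 182 => 2*lambda = 182 => lambda = 91
x* = y* = 91 > 0, consistent with mu_x = mu_y = 0.
(Any feasible point with x = 0 or y = 0 has f = 0 > -8281, so the minimum is not on those boundaries.)
min(-xy) = -8281 (i.e. max xy = 8281)
Multipliers: lambda = 91, mu_x = 0, mu_y = 0
Complementary slackness: lambda*(x + y - 182) = 91*(91 + 91 - 182) = 0, mu_x*x = 0*91 = 0, mu_y*y = 0*91 = 0. Satisfied.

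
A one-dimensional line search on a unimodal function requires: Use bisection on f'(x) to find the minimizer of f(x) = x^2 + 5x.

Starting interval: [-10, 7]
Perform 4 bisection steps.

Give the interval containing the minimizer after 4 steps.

Finding critical point of f(x) = x^2 + 5x using bisection on f'(x) = 2x + 5.
f'(x) = 0 when x = -5/2.
Starting interval: [-10, 7]
Step 1: mid = -3/2, f'(mid) = 2, new interval = [-10, -3/2]
Step 2: mid = -23/4, f'(mid) = -13/2, new interval = [-23/4, -3/2]
Step 3: mid = -29/8, f'(mid) = -9/4, new interval = [-29/8, -3/2]
Step 4: mid = -41/16, f'(mid) = -1/8, new interval = [-41/16, -3/2]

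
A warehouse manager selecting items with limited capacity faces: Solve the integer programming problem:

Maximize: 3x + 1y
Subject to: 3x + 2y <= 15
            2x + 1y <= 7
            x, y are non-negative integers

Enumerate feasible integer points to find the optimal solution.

Constraint 1: 3x + 2y <= 15
Constraint 2: 2x + 1y <= 7
Feasible x range (need y >= 0): 0 <= x <= min(15/3, 7/2) => x in {0, ..., 3}.
Enumerate feasible integer points row by row (the coefficient of y is 1 > 0, so for each x the largest feasible y gives the best value):
  x = 0: y <= min((15 - 3*0)/2, (7 - 2*0)/1) => y in {0, ..., 7}; best 3*0 + 1*7 = 7
  x = 1: y <= min((15 - 3*1)/2, (7 - 2*1)/1) => y in {0, ..., 5}; best 3*1 + 1*5 = 8
  x = 2: y <= min((15 - 3*2)/2, (7 - 2*2)/1) => y in {0, ..., 3}; best 3*2 + 1*3 = 9
  x = 3: y <= min((15 - 3*3)/2, (7 - 2*3)/1) => y in {0, ..., 1}; best 3*3 + 1*1 = 10
The maximum 3x + 1y = 10 is achieved at x = 3, y = 1.
Check: 3*3 + 2*1 = 11 <= 15 and 2*3 + 1*1 = 7 <= 7.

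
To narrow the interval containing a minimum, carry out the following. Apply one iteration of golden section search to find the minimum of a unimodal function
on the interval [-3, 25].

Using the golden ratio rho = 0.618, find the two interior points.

Golden section search on [-3, 25].
Golden ratio rho = 0.618 (approx).
Interior points:
  x_1 = -3 + (1-0.618)*28 = 7.6960
  x_2 = -3 + 0.618*28 = 14.3040
Compare f(x_1) and f(x_2) to determine which subinterval to keep.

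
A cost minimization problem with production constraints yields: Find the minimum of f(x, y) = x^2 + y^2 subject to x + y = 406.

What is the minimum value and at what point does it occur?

Substitute y = 406 - x into f(x,y) = x^2 + y^2:
g(x) = x^2 + (406 - x)^2 = 2x^2 - 812x + 164836
g'(x) = 4x - 812 = 0  =>  x = 203
y = 406 - 203 = 203
Minimum value = 203^2 + 203^2 = 82418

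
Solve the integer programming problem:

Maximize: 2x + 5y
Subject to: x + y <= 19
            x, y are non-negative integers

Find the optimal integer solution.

Objective: 2x + 5y, constraint: x + y <= 19
Coefficient of y is 5 > coefficient of x is 2, so allocate the entire budget to y.
Optimal: x = 0, y = 19, value = 95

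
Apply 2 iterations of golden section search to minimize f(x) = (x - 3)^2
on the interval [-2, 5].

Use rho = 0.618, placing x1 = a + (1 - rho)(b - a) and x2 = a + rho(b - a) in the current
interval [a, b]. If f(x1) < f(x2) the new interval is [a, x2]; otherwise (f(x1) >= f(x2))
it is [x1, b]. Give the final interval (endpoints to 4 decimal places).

Golden section search for min of f(x) = (x - 3)^2 on [-2, 5].
Each step: x1 = a + (1 - rho)(b - a), x2 = a + rho(b - a); if f(x1) < f(x2) keep [a, x2], otherwise keep [x1, b].
Step 1: [-2.0000, 5.0000], x1=0.6740 (f=5.4103), x2=2.3260 (f=0.4543); f(x1) > f(x2) => keep [0.6740, 5.0000]
Step 2: [0.6740, 5.0000], x1=2.3265 (f=0.4536), x2=3.3475 (f=0.1207); f(x1) > f(x2) => keep [2.3265, 5.0000]
Final interval: [2.3265, 5.0000]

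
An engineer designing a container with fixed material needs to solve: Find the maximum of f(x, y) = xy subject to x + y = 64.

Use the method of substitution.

Substitute y = 64 - x into f(x,y) = xy:
g(x) = x(64 - x) = 64x - x^2
g'(x) = 64 - 2x = 0  =>  x = 32
y = 64 - 32 = 32
Maximum value = 32 * 32 = 1024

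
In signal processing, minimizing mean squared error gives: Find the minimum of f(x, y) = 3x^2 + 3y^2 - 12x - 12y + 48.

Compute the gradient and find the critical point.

f(x,y) = 3x^2 + 3y^2 - 12x - 12y + 48
df/dx = 6x + (-12) = 0  =>  x = 2
df/dy = 6y + (-12) = 0  =>  y = 2
f(2, 2) = 3*(2)^2 + 3*(2)^2 + -12*(2) + -12*(2) + 48 = 24
Hessian is diagonal with entries 6, 6 > 0, so this is a minimum.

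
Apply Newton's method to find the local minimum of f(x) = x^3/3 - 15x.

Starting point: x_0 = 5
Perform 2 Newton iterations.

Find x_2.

f(x) = x^3/3 - 15x
f'(x) = x^2 - 15, f''(x) = 2x
Newton update: x_{n+1} = x_n - (x_n^2 - 15)/(2*x_n)
Step 1: x_0 = 5, f'=10, f''=10, x_1 = 4
Step 2: x_1 = 4, f'=1, f''=8, x_2 = 31/8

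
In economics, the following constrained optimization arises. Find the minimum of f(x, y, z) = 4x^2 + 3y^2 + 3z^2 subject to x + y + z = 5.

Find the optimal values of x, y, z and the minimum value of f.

Using Lagrange multipliers on f = 4x^2 + 3y^2 + 3z^2 with constraint x + y + z = 5:
Conditions: 2*4*x = lambda, 2*3*y = lambda, 2*3*z = lambda
So x = lambda/8, y = lambda/6, z = lambda/6
Substituting into constraint: lambda * (11/24) = 5
lambda = 120/11
x = 15/11, y = 20/11, z = 20/11
Minimum value = 300/11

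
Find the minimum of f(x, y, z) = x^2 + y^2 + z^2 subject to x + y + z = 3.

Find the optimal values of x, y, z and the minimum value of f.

Using Lagrange multipliers on f = x^2 + y^2 + z^2 with constraint x + y + z = 3:
Conditions: 2*1*x = lambda, 2*1*y = lambda, 2*1*z = lambda
So x = lambda/2, y = lambda/2, z = lambda/2
Substituting into constraint: lambda * (3/2) = 3
lambda = 2
x = 1, y = 1, z = 1
Minimum value = 3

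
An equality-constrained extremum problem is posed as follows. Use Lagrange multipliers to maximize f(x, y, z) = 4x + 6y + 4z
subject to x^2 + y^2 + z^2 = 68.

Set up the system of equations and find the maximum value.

Lagrange conditions: 4 = 2*lambda*x, 6 = 2*lambda*y, 4 = 2*lambda*z
So x:4 = y:6 = z:4, i.e. x = 4t, y = 6t, z = 4t
Constraint: t^2*(4^2 + 6^2 + 4^2) = 68
  t^2 * 68 = 68  =>  t = sqrt(1)
Maximum = 4*4t + 6*6t + 4*4t = 68*sqrt(1) = 68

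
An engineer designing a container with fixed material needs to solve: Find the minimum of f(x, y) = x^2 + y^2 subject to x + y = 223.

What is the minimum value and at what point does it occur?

Substitute y = 223 - x into f(x,y) = x^2 + y^2:
g(x) = x^2 + (223 - x)^2 = 2x^2 - 446x + 49729
g'(x) = 4x - 446 = 0  =>  x = 223/2
y = 223 - 223/2 = 223/2
Minimum value = (223/2)^2 + (223/2)^2 = 49729/2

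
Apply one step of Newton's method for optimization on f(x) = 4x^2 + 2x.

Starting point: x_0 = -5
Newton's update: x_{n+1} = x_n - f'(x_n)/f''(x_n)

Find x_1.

f(x) = 4x^2 + 2x
f'(x) = 8x + (2), f''(x) = 8
Newton step: x_1 = x_0 - f'(x_0)/f''(x_0)
f'(-5) = -38
x_1 = -5 - -38/8 = -1/4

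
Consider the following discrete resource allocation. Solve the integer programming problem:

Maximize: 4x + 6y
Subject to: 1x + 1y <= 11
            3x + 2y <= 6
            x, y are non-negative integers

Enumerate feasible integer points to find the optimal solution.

Constraint 1: 1x + 1y <= 11
Constraint 2: 3x + 2y <= 6
Feasible x range (need y >= 0): 0 <= x <= min(11/1, 6/3) => x in {0, ..., 2}.
Enumerate feasible integer points row by row (the coefficient of y is 6 > 0, so for each x the largest feasible y gives the best value):
  x = 0: y <= min((11 - 1*0)/1, (6 - 3*0)/2) => y in {0, ..., 3}; best 4*0 + 6*3 = 18
  x = 1: y <= min((11 - 1*1)/1, (6 - 3*1)/2) => y in {0, ..., 1}; best 4*1 + 6*1 = 10
  x = 2: y <= min((11 - 1*2)/1, (6 - 3*2)/2) => y in {0}; best 4*2 + 6*0 = 8
The maximum 4x + 6y = 18 is achieved at x = 0, y = 3.
Check: 1*0 + 1*3 = 3 <= 11 and 3*0 + 2*3 = 6 <= 6.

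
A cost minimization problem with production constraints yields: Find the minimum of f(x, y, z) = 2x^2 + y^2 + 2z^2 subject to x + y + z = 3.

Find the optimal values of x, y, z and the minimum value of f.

Using Lagrange multipliers on f = 2x^2 + y^2 + 2z^2 with constraint x + y + z = 3:
Conditions: 2*2*x = lambda, 2*1*y = lambda, 2*2*z = lambda
So x = lambda/4, y = lambda/2, z = lambda/4
Substituting into constraint: lambda * (1) = 3
lambda = 3
x = 3/4, y = 3/2, z = 3/4
Minimum value = 9/2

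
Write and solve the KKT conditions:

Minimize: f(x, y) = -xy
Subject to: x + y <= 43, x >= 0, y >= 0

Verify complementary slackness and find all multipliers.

Problem: min -xy s.t. x + y <= 43 (multiplier lambda), x >= 0 (mu_x), y >= 0 (mu_y)
KKT stationarity: -y + lambda - mu_x = 0, -x + lambda - mu_y = 0, with lambda, mu_x, mu_y >= 0
Complementary slackness: lambda*(x + y - 43) = 0, mu_x*x = 0, mu_y*y = 0
If lambda = 0: y = -mu_x <= 0 and x = -mu_y <= 0 force x = y = 0 with f = 0; but x = y = 43/2 is feasible with f = -1849/4 < 0, so this is not the minimum. Hence lambda > 0 and x + y = 43.
Try x > 0, y > 0 (so mu_x = mu_y = 0): y = lambda, x = lambda => x = y = lambda
x + y = 43 => 2*lambda = 43 => lambda = 43/2
x* = y* = 43/2 > 0, consistent with mu_x = mu_y = 0.
(Any feasible point with x = 0 or y = 0 has f = 0 > -1849/4, so the minimum is not on those boundaries.)
min(-xy) = -1849/4 (i.e. max xy = 1849/4)
Multipliers: lambda = 43/2, mu_x = 0, mu_y = 0
Complementary slackness: lambda*(x + y - 43) = 43/2*(43/2 + 43/2 - 43) = 0, mu_x*x = 0*43/2 = 0, mu_y*y = 0*43/2 = 0. Satisfied.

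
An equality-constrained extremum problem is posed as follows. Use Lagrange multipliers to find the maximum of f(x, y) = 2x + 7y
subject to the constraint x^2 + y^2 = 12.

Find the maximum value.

Set up Lagrange conditions: grad f = lambda * grad g
  2 = 2*lambda*x
  7 = 2*lambda*y
From these: x/y = 2/7, so x = 2t, y = 7t for some t.
Substitute into constraint: (2t)^2 + (7t)^2 = 12
  t^2 * 53 = 12
  t = sqrt(12/53)
Maximum = 2*x + 7*y = (2^2 + 7^2)*t = 53 * sqrt(12/53) = sqrt(636)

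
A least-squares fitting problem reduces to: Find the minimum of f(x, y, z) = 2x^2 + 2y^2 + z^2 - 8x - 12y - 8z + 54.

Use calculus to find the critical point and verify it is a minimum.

f(x,y,z) = 2x^2 + 2y^2 + z^2 - 8x - 12y - 8z + 54
df/dx = 4x + (-8) = 0 => x = 2
df/dy = 4y + (-12) = 0 => y = 3
df/dz = 2z + (-8) = 0 => z = 4
f(2,3,4) = 2*(2)^2 + 2*(3)^2 + 1*(4)^2 + -8*(2) + -12*(3) + -8*(4) + 54 = 12
Hessian is diagonal with entries 4, 4, 2 > 0, confirmed minimum.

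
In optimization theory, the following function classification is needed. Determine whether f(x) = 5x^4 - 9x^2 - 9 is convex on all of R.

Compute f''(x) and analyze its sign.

f(x) = 5x^4 - 9x^2 - 9
f'(x) = 20x^3 + -18x
f''(x) = 60x^2 + -18
f''(0) = -18 < 0, so not convex near x = 0
Therefore, f is not globally convex on R.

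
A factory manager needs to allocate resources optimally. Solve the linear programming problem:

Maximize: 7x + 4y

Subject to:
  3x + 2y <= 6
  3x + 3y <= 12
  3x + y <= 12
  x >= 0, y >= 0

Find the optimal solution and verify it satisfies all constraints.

Feasible vertices: (0, 0), (0, 3), (2, 0)
Objective 7x + 4y at each vertex:
  (0, 0): 0
  (0, 3): 12
  (2, 0): 14
Maximum is 14 at (2, 0).
Verify constraints at (x, y) = (2, 0):
  3*2 + 2*0 = 6 <= 6 (active)
  3*2 + 3*0 = 6 <= 12
  3*2 + 1*0 = 6 <= 12
  x = 2 >= 0, y = 0 >= 0. All constraints satisfied.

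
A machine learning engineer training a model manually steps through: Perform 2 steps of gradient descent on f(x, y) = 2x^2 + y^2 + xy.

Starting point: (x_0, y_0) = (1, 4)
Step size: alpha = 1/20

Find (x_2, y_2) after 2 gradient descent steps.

f(x,y) = 2x^2 + y^2 + xy
grad_x = 4x + 1y, grad_y = 2y + 1x
Step 1: grad = (8, 9), (3/5, 71/20)
Step 2: grad = (119/20, 77/10), (121/400, 633/200)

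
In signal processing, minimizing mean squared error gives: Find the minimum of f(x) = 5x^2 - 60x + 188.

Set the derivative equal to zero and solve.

f(x) = 5x^2 - 60x + 188
f'(x) = 10x + (-60) = 0
x = 60/10 = 6
f(6) = 8
Since f''(x) = 10 > 0, this is a minimum.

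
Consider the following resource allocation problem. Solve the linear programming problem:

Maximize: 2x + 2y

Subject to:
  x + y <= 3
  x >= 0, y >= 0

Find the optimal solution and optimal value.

The feasible region has vertices at [(0, 0), (3, 0), (0, 3)].
Checking objective 2x + 2y at each vertex:
  (0, 0): 2*0 + 2*0 = 0
  (3, 0): 2*3 + 2*0 = 6
  (0, 3): 2*0 + 2*3 = 6
Maximum is 6 at (3, 0).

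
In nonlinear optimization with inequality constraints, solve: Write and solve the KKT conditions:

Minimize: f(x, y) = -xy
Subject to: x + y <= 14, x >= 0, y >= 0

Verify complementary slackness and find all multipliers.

Problem: min -xy s.t. x + y <= 14 (multiplier lambda), x >= 0 (mu_x), y >= 0 (mu_y)
KKT stationarity: -y + lambda - mu_x = 0, -x + lambda - mu_y = 0, with lambda, mu_x, mu_y >= 0
Complementary slackness: lambda*(x + y - 14) = 0, mu_x*x = 0, mu_y*y = 0
If lambda = 0: y = -mu_x <= 0 and x = -mu_y <= 0 force x = y = 0 with f = 0; but x = y = 7 is feasible with f = -49 < 0, so this is not the minimum. Hence lambda > 0 and x + y = 14.
Try x > 0, y > 0 (so mu_x = mu_y = 0): y = lambda, x = lambda => x = y = lambda
x + y = 14 => 2*lambda = 14 => lambda = 7
x* = y* = 7 > 0, consistent with mu_x = mu_y = 0.
(Any feasible point with x = 0 or y = 0 has f = 0 > -49, so the minimum is not on those boundaries.)
min(-xy) = -49 (i.e. max xy = 49)
Multipliers: lambda = 7, mu_x = 0, mu_y = 0
Complementary slackness: lambda*(x + y - 14) = 7*(7 + 7 - 14) = 0, mu_x*x = 0*7 = 0, mu_y*y = 0*7 = 0. Satisfied.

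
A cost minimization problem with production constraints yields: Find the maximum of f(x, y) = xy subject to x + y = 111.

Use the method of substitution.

Substitute y = 111 - x into f(x,y) = xy:
g(x) = x(111 - x) = 111x - x^2
g'(x) = 111 - 2x = 0  =>  x = 111/2
y = 111 - 111/2 = 111/2
Maximum value = (111/2) * (111/2) = 12321/4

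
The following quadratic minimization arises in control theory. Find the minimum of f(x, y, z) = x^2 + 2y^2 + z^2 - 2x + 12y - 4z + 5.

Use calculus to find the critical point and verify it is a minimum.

f(x,y,z) = x^2 + 2y^2 + z^2 - 2x + 12y - 4z + 5
df/dx = 2x + (-2) = 0 => x = 1
df/dy = 4y + (12) = 0 => y = -3
df/dz = 2z + (-4) = 0 => z = 2
f(1,-3,2) = 1*(1)^2 + 2*(-3)^2 + 1*(2)^2 + -2*(1) + 12*(-3) + -4*(2) + 5 = -18
Hessian is diagonal with entries 2, 4, 2 > 0, confirmed minimum.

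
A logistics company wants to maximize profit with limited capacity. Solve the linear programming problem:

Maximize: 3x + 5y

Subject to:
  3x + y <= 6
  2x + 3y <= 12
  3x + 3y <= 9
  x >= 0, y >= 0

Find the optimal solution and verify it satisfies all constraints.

Feasible vertices: (0, 0), (0, 3), (3/2, 3/2), (2, 0)
Objective 3x + 5y at each vertex:
  (0, 0): 0
  (0, 3): 15
  (3/2, 3/2): 12
  (2, 0): 6
Maximum is 15 at (0, 3).
Verify constraints at (x, y) = (0, 3):
  3*0 + 1*3 = 3 <= 6
  2*0 + 3*3 = 9 <= 12
  3*0 + 3*3 = 9 <= 9 (active)
  x = 0 >= 0, y = 3 >= 0. All constraints satisfied.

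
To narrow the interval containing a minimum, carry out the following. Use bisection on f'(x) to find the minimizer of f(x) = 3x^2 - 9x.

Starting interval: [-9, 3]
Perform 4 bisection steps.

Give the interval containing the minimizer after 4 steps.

Finding critical point of f(x) = 3x^2 - 9x using bisection on f'(x) = 6x + -9.
f'(x) = 0 when x = 3/2.
Starting interval: [-9, 3]
Step 1: mid = -3, f'(mid) = -27, new interval = [-3, 3]
Step 2: mid = 0, f'(mid) = -9, new interval = [0, 3]
Step 3: mid = 3/2, f'(mid) = 0, new interval = [3/2, 3/2]
Step 4: mid = 3/2, f'(mid) = 0, new interval = [3/2, 3/2]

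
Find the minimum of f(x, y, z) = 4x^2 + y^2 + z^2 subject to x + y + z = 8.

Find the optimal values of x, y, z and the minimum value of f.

Using Lagrange multipliers on f = 4x^2 + y^2 + z^2 with constraint x + y + z = 8:
Conditions: 2*4*x = lambda, 2*1*y = lambda, 2*1*z = lambda
So x = lambda/8, y = lambda/2, z = lambda/2
Substituting into constraint: lambda * (9/8) = 8
lambda = 64/9
x = 8/9, y = 32/9, z = 32/9
Minimum value = 256/9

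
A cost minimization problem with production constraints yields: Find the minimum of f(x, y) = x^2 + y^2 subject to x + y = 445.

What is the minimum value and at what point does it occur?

Substitute y = 445 - x into f(x,y) = x^2 + y^2:
g(x) = x^2 + (445 - x)^2 = 2x^2 - 890x + 198025
g'(x) = 4x - 890 = 0  =>  x = 445/2
y = 445 - 445/2 = 445/2
Minimum value = (445/2)^2 + (445/2)^2 = 198025/2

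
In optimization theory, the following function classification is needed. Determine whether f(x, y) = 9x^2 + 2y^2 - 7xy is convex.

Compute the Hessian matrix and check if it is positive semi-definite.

f(x,y) = 9x^2 + 2y^2 - 7xy
Hessian H = [[18, -7], [-7, 4]]
trace(H) = 22, det(H) = 23
Eigenvalues: (22 +/- sqrt(392)) / 2 = 20.9, 1.101
Since both eigenvalues > 0, f is convex.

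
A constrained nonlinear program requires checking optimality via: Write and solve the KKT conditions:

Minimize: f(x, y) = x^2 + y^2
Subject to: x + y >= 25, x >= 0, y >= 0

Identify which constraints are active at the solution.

KKT conditions for min x^2 + y^2 s.t. 1x + 1y >= 25, x >= 0, y >= 0:
Stationarity: 2x = mu*1 + mu_x, 2y = mu*1 + mu_y, with mu, mu_x, mu_y >= 0
Complementary slackness: mu*(x + y - 25) = 0, mu_x*x = 0, mu_y*y = 0
(0, 0) is infeasible (1*0 + 1*0 < 25), so if mu = 0 stationarity would force x = mu_x/2 >= 0, y = mu_y/2 >= 0 with mu_x*x = mu_y*y = 0, i.e. x = y = 0: contradiction. Hence mu > 0 and x + y = 25 is active.
Try x > 0, y > 0 (so mu_x = mu_y = 0): x = 1*mu/2, y = 1*mu/2
Substitute: 1*(1*mu/2) + 1*(1*mu/2) = 25
  mu*2/2 = 25 => mu = 25
x* = 25/2 > 0, y* = 25/2 > 0, consistent with mu_x = mu_y = 0.
f is convex and the constraints are linear, so this KKT point is the global minimum.
f* = 625/2
Active constraints: x + y >= 25 (holds with equality, mu = 25 > 0); x >= 0 and y >= 0 are inactive (mu_x = mu_y = 0).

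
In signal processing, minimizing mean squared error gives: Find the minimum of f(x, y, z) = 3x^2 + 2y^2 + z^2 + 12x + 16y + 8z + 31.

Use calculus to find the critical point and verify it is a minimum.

f(x,y,z) = 3x^2 + 2y^2 + z^2 + 12x + 16y + 8z + 31
df/dx = 6x + (12) = 0 => x = -2
df/dy = 4y + (16) = 0 => y = -4
df/dz = 2z + (8) = 0 => z = -4
f(-2,-4,-4) = 3*(-2)^2 + 2*(-4)^2 + 1*(-4)^2 + 12*(-2) + 16*(-4) + 8*(-4) + 31 = -29
Hessian is diagonal with entries 6, 4, 2 > 0, confirmed minimum.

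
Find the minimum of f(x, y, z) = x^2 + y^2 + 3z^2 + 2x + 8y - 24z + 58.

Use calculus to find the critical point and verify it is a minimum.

f(x,y,z) = x^2 + y^2 + 3z^2 + 2x + 8y - 24z + 58
df/dx = 2x + (2) = 0 => x = -1
df/dy = 2y + (8) = 0 => y = -4
df/dz = 6z + (-24) = 0 => z = 4
f(-1,-4,4) = 1*(-1)^2 + 1*(-4)^2 + 3*(4)^2 + 2*(-1) + 8*(-4) + -24*(4) + 58 = -7
Hessian is diagonal with entries 2, 2, 6 > 0, confirmed minimum.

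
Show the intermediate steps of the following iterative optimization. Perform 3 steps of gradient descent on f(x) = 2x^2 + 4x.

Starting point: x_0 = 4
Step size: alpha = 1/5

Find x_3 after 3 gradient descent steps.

f(x) = 2x^2 + 4x, f'(x) = 4x + (4)
Step 1: f'(4) = 20, x_1 = 4 - 1/5 * 20 = 0
Step 2: f'(0) = 4, x_2 = 0 - 1/5 * 4 = -4/5
Step 3: f'(-4/5) = 4/5, x_3 = -4/5 - 1/5 * 4/5 = -24/25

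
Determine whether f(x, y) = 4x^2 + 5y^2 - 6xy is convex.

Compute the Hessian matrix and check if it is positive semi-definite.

f(x,y) = 4x^2 + 5y^2 - 6xy
Hessian H = [[8, -6], [-6, 10]]
trace(H) = 18, det(H) = 44
Eigenvalues: (18 +/- sqrt(148)) / 2 = 15.08, 2.917
Since both eigenvalues > 0, f is convex.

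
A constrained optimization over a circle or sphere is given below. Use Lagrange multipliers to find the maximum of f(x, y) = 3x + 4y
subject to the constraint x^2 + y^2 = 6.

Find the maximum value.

Set up Lagrange conditions: grad f = lambda * grad g
  3 = 2*lambda*x
  4 = 2*lambda*y
From these: x/y = 3/4, so x = 3t, y = 4t for some t.
Substitute into constraint: (3t)^2 + (4t)^2 = 6
  t^2 * 25 = 6
  t = sqrt(6/25)
Maximum = 3*x + 4*y = (3^2 + 4^2)*t = 25 * sqrt(6/25) = sqrt(150)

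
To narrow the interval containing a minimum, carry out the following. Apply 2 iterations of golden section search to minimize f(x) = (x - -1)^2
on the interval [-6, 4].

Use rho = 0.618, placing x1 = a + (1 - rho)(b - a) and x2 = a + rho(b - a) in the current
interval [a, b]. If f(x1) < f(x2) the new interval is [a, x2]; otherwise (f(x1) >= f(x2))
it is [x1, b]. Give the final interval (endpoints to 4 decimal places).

Golden section search for min of f(x) = (x - -1)^2 on [-6, 4].
Each step: x1 = a + (1 - rho)(b - a), x2 = a + rho(b - a); if f(x1) < f(x2) keep [a, x2], otherwise keep [x1, b].
Step 1: [-6.0000, 4.0000], x1=-2.1800 (f=1.3924), x2=0.1800 (f=1.3924); f(x1) = f(x2) (tie, not '<') => keep [-2.1800, 4.0000]
Step 2: [-2.1800, 4.0000], x1=0.1808 (f=1.3942), x2=1.6392 (f=6.9656); f(x1) < f(x2) => keep [-2.1800, 1.6392]
Final interval: [-2.1800, 1.6392]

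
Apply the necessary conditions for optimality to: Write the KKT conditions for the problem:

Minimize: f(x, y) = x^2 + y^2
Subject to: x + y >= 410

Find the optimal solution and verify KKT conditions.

KKT conditions for min x^2 + y^2 s.t. x + y >= 410:
Stationarity: 2x = mu, 2y = mu
So x = y = mu/2.
Complementary slackness: mu*(x + y - 410) = 0
Primal feasibility: x + y >= 410; dual feasibility: mu >= 0
If mu = 0 then x = y = 0, but 0 + 0 < 410 is infeasible, so the constraint is active.
Constraint active: x + y = 2*(mu/2) = 410 => mu = 410
x = y = 205, f = 84050
Verify: stationarity 2*205 = 410 = mu; primal 205 + 205 = 410 >= 410; dual mu = 410 >= 0; complementary slackness 410*(410 - 410) = 0. All KKT conditions hold.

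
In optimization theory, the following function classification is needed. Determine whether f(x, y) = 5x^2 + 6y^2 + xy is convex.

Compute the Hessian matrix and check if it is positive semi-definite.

f(x,y) = 5x^2 + 6y^2 + xy
Hessian H = [[10, 1], [1, 12]]
trace(H) = 22, det(H) = 119
Eigenvalues: (22 +/- sqrt(8)) / 2 = 12.41, 9.586
Since both eigenvalues > 0, f is convex.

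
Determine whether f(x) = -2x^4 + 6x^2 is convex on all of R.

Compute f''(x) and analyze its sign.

f(x) = -2x^4 + 6x^2
f'(x) = -8x^3 + 12x
f''(x) = -24x^2 + 12
f''(x) = -24x^2 + 12 -> -inf as |x| -> inf
Therefore, f is not globally convex on R.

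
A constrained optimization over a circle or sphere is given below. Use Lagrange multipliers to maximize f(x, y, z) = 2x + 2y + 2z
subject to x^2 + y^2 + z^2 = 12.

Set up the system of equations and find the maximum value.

Lagrange conditions: 2 = 2*lambda*x, 2 = 2*lambda*y, 2 = 2*lambda*z
So x:2 = y:2 = z:2, i.e. x = 2t, y = 2t, z = 2t
Constraint: t^2*(2^2 + 2^2 + 2^2) = 12
  t^2 * 12 = 12  =>  t = sqrt(1)
Maximum = 2*2t + 2*2t + 2*2t = 12*sqrt(1) = 12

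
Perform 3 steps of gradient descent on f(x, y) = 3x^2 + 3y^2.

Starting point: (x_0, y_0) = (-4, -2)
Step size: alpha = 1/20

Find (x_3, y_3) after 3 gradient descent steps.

f(x,y) = 3x^2 + 3y^2
grad_x = 6x + 0y, grad_y = 6y + 0x
Step 1: grad = (-24, -12), (-14/5, -7/5)
Step 2: grad = (-84/5, -42/5), (-49/25, -49/50)
Step 3: grad = (-294/25, -147/25), (-343/250, -343/500)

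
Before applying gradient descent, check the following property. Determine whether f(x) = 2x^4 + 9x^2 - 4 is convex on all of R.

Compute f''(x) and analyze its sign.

f(x) = 2x^4 + 9x^2 - 4
f'(x) = 8x^3 + 18x
f''(x) = 24x^2 + 18
f''(x) = 24x^2 + 18 >= 18 > 0 for all x
Therefore, f is convex on R.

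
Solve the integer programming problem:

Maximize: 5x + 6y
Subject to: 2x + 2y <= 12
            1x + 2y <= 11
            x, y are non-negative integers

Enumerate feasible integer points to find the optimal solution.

Constraint 1: 2x + 2y <= 12
Constraint 2: 1x + 2y <= 11
Feasible x range (need y >= 0): 0 <= x <= min(12/2, 11/1) => x in {0, ..., 6}.
Enumerate feasible integer points row by row (the coefficient of y is 6 > 0, so for each x the largest feasible y gives the best value):
  x = 0: y <= min((12 - 2*0)/2, (11 - 1*0)/2) => y in {0, ..., 5}; best 5*0 + 6*5 = 30
  x = 1: y <= min((12 - 2*1)/2, (11 - 1*1)/2) => y in {0, ..., 5}; best 5*1 + 6*5 = 35
  x = 2: y <= min((12 - 2*2)/2, (11 - 1*2)/2) => y in {0, ..., 4}; best 5*2 + 6*4 = 34
  x = 3: y <= min((12 - 2*3)/2, (11 - 1*3)/2) => y in {0, ..., 3}; best 5*3 + 6*3 = 33
  x = 4: y <= min((12 - 2*4)/2, (11 - 1*4)/2) => y in {0, ..., 2}; best 5*4 + 6*2 = 32
  x = 5: y <= min((12 - 2*5)/2, (11 - 1*5)/2) => y in {0, ..., 1}; best 5*5 + 6*1 = 31
  x = 6: y <= min((12 - 2*6)/2, (11 - 1*6)/2) => y in {0}; best 5*6 + 6*0 = 30
The maximum 5x + 6y = 35 is achieved at x = 1, y = 5.
Check: 2*1 + 2*5 = 12 <= 12 and 1*1 + 2*5 = 11 <= 11.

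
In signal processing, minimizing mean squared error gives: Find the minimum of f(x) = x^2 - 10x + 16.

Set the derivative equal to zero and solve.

f(x) = x^2 - 10x + 16
f'(x) = 2x + (-10) = 0
x = 10/2 = 5
f(5) = -9
Since f''(x) = 2 > 0, this is a minimum.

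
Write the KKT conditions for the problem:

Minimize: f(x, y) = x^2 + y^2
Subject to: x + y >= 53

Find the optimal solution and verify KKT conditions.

KKT conditions for min x^2 + y^2 s.t. x + y >= 53:
Stationarity: 2x = mu, 2y = mu
So x = y = mu/2.
Complementary slackness: mu*(x + y - 53) = 0
Primal feasibility: x + y >= 53; dual feasibility: mu >= 0
If mu = 0 then x = y = 0, but 0 + 0 < 53 is infeasible, so the constraint is active.
Constraint active: x + y = 2*(mu/2) = 53 => mu = 53
x = y = 53/2, f = 2809/2
Verify: stationarity 2*(53/2) = 53 = mu; primal 53/2 + 53/2 = 53 >= 53; dual mu = 53 >= 0; complementary slackness 53*(53 - 53) = 0. All KKT conditions hold.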